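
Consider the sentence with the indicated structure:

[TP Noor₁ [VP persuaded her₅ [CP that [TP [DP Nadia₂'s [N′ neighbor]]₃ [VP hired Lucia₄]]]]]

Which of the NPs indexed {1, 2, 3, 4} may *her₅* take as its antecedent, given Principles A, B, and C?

none

*her* is a pronoun, so Principle B applies: it must be free in its binding domain.
Binding domain of *her₅*: the matrix TP, whose subject is Noor₁.
*Noor₁* c-commands the pronoun within its binding domain → coindexation would violate Principle B.
*Nadia₂*: the pronoun c-commands this R-expression → coindexation would violate Principle C on *Nadia₂*.
*[Nadia₂'s neighbor]₃*: the pronoun c-commands this R-expression → coindexation would violate Principle C on *[Nadia₂'s neighbor]₃*.
*Lucia₄*: the pronoun c-commands this R-expression → coindexation would violate Principle C on *Lucia₄*.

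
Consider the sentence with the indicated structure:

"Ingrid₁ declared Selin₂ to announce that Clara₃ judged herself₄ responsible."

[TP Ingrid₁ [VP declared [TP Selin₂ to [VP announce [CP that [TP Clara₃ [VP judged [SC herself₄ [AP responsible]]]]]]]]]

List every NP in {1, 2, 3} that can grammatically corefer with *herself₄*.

{3}

*herself* is an anaphor, so Principle A applies: it must be bound in its binding domain.
Binding domain of *herself₄*: the embedded TP, whose subject is Clara₃.
*Ingrid₁* c-commands the anaphor but is outside its binding domain → cannot satisfy Principle A.
*Selin₂* c-commands the anaphor but is outside its binding domain → cannot satisfy Principle A.
*Clara₃* c-commands the anaphor within its binding domain → licit binder.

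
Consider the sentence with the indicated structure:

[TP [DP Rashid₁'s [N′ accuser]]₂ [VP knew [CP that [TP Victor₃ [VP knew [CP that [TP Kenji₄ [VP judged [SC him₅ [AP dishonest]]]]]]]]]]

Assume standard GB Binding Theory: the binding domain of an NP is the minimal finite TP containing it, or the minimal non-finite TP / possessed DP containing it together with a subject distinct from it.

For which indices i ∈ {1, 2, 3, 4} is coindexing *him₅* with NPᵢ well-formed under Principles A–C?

*him* is a pronoun, so Principle B applies: it must be free in its binding domain.
Binding domain of *him₅*: the embedded TP, whose subject is Kenji₄.
*Rashid₁* and the pronoun do not c-command one another → neither Principle B nor Principle C is at stake; coindexation permitted.
*[Rashid₁'s accuser]₂* c-commands the pronoun but from outside its binding domain, and is not c-commanded by it → coindexation permitted.
*Victor₃* c-commands the pronoun but from outside its binding domain, and is not c-commanded by it → coindexation permitted.
*Kenji₄* c-commands the pronoun within its binding domain → coindexation would violate Principle B.

{1, 2, 3}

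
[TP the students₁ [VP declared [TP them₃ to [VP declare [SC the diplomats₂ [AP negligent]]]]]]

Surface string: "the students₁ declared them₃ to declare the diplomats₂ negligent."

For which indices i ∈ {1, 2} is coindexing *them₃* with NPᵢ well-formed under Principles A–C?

*them* is a pronoun, so Principle B applies: it must be free in its binding domain.
Binding domain of *them₃*: the matrix TP, whose subject is the students₁.
*the students₁* c-commands the pronoun within its binding domain → coindexation would violate Principle B.
*the diplomats₂*: the pronoun c-commands this R-expression → coindexation would violate Principle C on *the diplomats₂*.

none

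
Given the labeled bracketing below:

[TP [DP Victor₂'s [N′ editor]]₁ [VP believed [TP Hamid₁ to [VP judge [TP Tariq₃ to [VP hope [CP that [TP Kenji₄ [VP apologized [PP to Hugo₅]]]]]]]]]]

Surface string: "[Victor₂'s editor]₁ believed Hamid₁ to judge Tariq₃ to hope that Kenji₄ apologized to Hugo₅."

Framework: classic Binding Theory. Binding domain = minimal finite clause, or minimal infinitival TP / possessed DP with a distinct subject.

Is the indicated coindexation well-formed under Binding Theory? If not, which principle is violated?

The two coindexed NPs are *[Victor₂'s editor]₁* and *Hamid₁*.
*Hamid₁* is an R-expression. Principle C requires it to be free everywhere.
*[Victor₂'s editor]₁* c-commands it and carries the same index.
The R-expression is bound → Principle C violation.

Principle C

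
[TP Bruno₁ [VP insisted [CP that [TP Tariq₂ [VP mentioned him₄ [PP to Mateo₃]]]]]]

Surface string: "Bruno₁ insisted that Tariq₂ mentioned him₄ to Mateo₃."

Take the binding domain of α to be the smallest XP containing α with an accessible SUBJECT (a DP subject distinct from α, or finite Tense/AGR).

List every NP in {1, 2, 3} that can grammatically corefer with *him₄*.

*him* is a pronoun, so Principle B applies: it must be free in its binding domain.
Binding domain of *him₄*: the embedded TP, whose subject is Tariq₂.
*Bruno₁* c-commands the pronoun but from outside its binding domain, and is not c-commanded by it → coindexation permitted.
*Tariq₂* c-commands the pronoun within its binding domain → coindexation would violate Principle B.
*Mateo₃*: the pronoun c-commands this R-expression → coindexation would violate Principle C on *Mateo₃*.

{1}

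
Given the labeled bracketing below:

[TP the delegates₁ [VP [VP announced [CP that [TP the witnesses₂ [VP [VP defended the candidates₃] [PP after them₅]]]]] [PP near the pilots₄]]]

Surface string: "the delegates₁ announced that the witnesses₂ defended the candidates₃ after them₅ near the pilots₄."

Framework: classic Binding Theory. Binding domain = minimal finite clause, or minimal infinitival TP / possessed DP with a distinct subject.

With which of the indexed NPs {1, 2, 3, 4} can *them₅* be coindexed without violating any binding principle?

*them* is a pronoun, so Principle B applies: it must be free in its binding domain.
Binding domain of *them₅*: the embedded TP, whose subject is the witnesses₂.
*the delegates₁* c-commands the pronoun but from outside its binding domain, and is not c-commanded by it → coindexation permitted.
*the witnesses₂* c-commands the pronoun within its binding domain → coindexation would violate Principle B.
*the candidates₃* and the pronoun do not c-command one another → neither Principle B nor Principle C is at stake; coindexation permitted.
*the pilots₄* and the pronoun do not c-command one another → neither Principle B nor Principle C is at stake; coindexation permitted.

{1, 3, 4}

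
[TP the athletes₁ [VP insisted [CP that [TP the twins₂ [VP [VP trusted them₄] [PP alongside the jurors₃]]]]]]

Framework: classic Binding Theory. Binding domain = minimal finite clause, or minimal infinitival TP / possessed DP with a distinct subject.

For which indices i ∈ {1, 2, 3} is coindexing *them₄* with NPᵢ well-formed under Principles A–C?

{1, 3}

*them* is a pronoun, so Principle B applies: it must be free in its binding domain.
Binding domain of *them₄*: the embedded TP, whose subject is the twins₂.
*the athletes₁* c-commands the pronoun but from outside its binding domain, and is not c-commanded by it → coindexation permitted.
*the twins₂* c-commands the pronoun within its binding domain → coindexation would violate Principle B.
*the jurors₃* and the pronoun do not c-command one another → neither Principle B nor Principle C is at stake; coindexation permitted.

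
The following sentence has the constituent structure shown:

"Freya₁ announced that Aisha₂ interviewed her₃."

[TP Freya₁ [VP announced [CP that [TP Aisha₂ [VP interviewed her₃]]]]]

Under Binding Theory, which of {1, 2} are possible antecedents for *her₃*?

{1}

*her* is a pronoun, so Principle B applies: it must be free in its binding domain.
Binding domain of *her₃*: the embedded TP, whose subject is Aisha₂.
*Freya₁* c-commands the pronoun but from outside its binding domain, and is not c-commanded by it → coindexation permitted.
*Aisha₂* c-commands the pronoun within its binding domain → coindexation would violate Principle B.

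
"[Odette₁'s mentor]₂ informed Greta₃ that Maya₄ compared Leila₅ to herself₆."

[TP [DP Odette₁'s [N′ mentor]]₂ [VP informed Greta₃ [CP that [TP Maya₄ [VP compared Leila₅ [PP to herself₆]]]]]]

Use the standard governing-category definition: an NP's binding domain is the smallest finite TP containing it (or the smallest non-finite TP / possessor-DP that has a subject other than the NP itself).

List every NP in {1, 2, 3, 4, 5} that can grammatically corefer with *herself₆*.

{4, 5}

*herself* is an anaphor, so Principle A applies: it must be bound in its binding domain.
Binding domain of *herself₆*: the embedded TP, whose subject is Maya₄.
*Odette₁* does not c-command the anaphor → cannot bind it.
*[Odette₁'s mentor]₂* c-commands the anaphor but is outside its binding domain → cannot satisfy Principle A.
*Greta₃* c-commands the anaphor but is outside its binding domain → cannot satisfy Principle A.
*Maya₄* c-commands the anaphor within its binding domain → licit binder.
*Leila₅* c-commands the anaphor within its binding domain → licit binder.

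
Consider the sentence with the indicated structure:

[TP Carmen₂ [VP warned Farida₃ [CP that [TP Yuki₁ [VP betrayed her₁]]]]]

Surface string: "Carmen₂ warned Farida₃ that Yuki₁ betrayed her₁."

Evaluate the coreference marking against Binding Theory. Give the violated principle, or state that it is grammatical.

Principle B

The two coindexed NPs are *Yuki₁* and *her₁*.
*her₁* is a pronoun. Its binding domain is the embedded TP, whose subject is Yuki₁.
*Yuki₁* c-commands it within that domain and carries the same index.
The pronoun is locally bound → Principle B violation.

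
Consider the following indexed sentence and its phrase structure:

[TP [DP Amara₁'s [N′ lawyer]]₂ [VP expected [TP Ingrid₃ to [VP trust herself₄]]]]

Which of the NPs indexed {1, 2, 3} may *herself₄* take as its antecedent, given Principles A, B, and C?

{3}

*herself* is an anaphor, so Principle A applies: it must be bound in its binding domain.
Binding domain of *herself₄*: the embedded TP, whose subject is Ingrid₃.
*Amara₁* does not c-command the anaphor → cannot bind it.
*[Amara₁'s lawyer]₂* c-commands the anaphor but is outside its binding domain → cannot satisfy Principle A.
*Ingrid₃* c-commands the anaphor within its binding domain → licit binder.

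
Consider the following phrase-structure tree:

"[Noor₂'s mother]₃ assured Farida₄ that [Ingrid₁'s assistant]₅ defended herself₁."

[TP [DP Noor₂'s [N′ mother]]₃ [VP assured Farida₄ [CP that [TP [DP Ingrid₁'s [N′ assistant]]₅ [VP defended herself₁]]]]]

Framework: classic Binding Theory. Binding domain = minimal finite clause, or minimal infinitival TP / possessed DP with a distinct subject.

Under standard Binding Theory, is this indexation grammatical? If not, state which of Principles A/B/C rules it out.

Principle A

The two coindexed NPs are *Ingrid₁* and *herself₁*.
*herself₁* is an anaphor. Principle A requires it to be bound within its binding domain — the embedded TP, whose subject is [Ingrid₁'s assistant]₅.
Within that domain it is c-commanded by *[Ingrid₁'s assistant]₅*, which does not share its index.
*Ingrid₁* does not c-command the anaphor at all.
The anaphor is unbound in its domain → Principle A violation.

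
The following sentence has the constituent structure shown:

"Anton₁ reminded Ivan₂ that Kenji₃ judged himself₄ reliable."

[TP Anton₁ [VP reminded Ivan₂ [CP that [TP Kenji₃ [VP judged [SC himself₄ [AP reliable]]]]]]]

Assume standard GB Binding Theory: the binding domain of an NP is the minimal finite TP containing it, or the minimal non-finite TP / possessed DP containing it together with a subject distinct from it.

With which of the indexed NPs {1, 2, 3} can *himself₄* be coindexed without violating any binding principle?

{3}

*himself* is an anaphor, so Principle A applies: it must be bound in its binding domain.
Binding domain of *himself₄*: the embedded TP, whose subject is Kenji₃.
*Anton₁* c-commands the anaphor but is outside its binding domain → cannot satisfy Principle A.
*Ivan₂* c-commands the anaphor but is outside its binding domain → cannot satisfy Principle A.
*Kenji₃* c-commands the anaphor within its binding domain → licit binder.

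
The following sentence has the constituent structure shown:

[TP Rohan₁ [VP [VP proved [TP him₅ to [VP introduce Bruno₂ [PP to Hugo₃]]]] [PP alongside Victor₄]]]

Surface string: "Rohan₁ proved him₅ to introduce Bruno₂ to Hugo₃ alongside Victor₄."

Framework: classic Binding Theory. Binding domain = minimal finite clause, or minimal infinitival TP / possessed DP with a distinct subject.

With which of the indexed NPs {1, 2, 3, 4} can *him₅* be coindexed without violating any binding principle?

{4}

*him* is a pronoun, so Principle B applies: it must be free in its binding domain.
Binding domain of *him₅*: the matrix TP, whose subject is Rohan₁.
*Rohan₁* c-commands the pronoun within its binding domain → coindexation would violate Principle B.
*Bruno₂*: the pronoun c-commands this R-expression → coindexation would violate Principle C on *Bruno₂*.
*Hugo₃*: the pronoun c-commands this R-expression → coindexation would violate Principle C on *Hugo₃*.
*Victor₄* and the pronoun do not c-command one another → neither Principle B nor Principle C is at stake; coindexation permitted.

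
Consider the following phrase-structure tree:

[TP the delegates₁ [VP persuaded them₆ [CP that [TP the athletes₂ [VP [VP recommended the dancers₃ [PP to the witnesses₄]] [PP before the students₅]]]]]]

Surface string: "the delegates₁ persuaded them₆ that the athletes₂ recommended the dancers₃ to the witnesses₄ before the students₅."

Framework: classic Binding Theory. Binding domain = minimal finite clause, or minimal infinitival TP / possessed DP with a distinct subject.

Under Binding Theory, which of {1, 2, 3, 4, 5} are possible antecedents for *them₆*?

none

*them* is a pronoun, so Principle B applies: it must be free in its binding domain.
Binding domain of *them₆*: the matrix TP, whose subject is the delegates₁.
*the delegates₁* c-commands the pronoun within its binding domain → coindexation would violate Principle B.
*the athletes₂*: the pronoun c-commands this R-expression → coindexation would violate Principle C on *the athletes₂*.
*the dancers₃*: the pronoun c-commands this R-expression → coindexation would violate Principle C on *the dancers₃*.
*the witnesses₄*: the pronoun c-commands this R-expression → coindexation would violate Principle C on *the witnesses₄*.
*the students₅*: the pronoun c-commands this R-expression → coindexation would violate Principle C on *the students₅*.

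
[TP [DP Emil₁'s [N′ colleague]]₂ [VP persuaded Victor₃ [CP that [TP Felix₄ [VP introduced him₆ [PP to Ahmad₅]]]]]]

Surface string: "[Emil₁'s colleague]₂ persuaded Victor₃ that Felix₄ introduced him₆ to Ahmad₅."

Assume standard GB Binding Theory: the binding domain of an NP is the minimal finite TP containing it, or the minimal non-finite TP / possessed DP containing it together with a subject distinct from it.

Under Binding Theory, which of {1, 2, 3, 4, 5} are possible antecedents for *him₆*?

*him* is a pronoun, so Principle B applies: it must be free in its binding domain.
Binding domain of *him₆*: the embedded TP, whose subject is Felix₄.
*Emil₁* and the pronoun do not c-command one another → neither Principle B nor Principle C is at stake; coindexation permitted.
*[Emil₁'s colleague]₂* c-commands the pronoun but from outside its binding domain, and is not c-commanded by it → coindexation permitted.
*Victor₃* c-commands the pronoun but from outside its binding domain, and is not c-commanded by it → coindexation permitted.
*Felix₄* c-commands the pronoun within its binding domain → coindexation would violate Principle B.
*Ahmad₅*: the pronoun c-commands this R-expression → coindexation would violate Principle C on *Ahmad₅*.

{1, 2, 3}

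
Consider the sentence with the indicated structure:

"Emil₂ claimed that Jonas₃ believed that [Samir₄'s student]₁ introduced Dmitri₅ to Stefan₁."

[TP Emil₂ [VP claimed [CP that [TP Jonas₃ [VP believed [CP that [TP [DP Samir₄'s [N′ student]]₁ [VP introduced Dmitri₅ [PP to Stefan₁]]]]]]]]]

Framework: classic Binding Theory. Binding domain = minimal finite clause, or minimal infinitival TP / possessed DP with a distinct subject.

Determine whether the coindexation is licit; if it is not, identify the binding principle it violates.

The two coindexed NPs are *[Samir₄'s student]₁* and *Stefan₁*.
*Stefan₁* is an R-expression. Principle C requires it to be free everywhere.
*[Samir₄'s student]₁* c-commands it and carries the same index.
The R-expression is bound → Principle C violation.

Principle C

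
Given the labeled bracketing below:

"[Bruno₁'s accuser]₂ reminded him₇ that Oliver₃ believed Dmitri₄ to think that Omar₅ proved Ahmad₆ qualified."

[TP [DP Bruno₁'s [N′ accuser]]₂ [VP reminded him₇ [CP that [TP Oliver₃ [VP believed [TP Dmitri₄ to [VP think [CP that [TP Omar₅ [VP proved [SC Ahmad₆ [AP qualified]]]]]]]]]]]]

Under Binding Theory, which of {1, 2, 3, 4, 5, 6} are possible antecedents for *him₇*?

{1}

*him* is a pronoun, so Principle B applies: it must be free in its binding domain.
Binding domain of *him₇*: the matrix TP, whose subject is [Bruno₁'s accuser]₂.
*Bruno₁* and the pronoun do not c-command one another → neither Principle B nor Principle C is at stake; coindexation permitted.
*[Bruno₁'s accuser]₂* c-commands the pronoun within its binding domain → coindexation would violate Principle B.
*Oliver₃*: the pronoun c-commands this R-expression → coindexation would violate Principle C on *Oliver₃*.
*Dmitri₄*: the pronoun c-commands this R-expression → coindexation would violate Principle C on *Dmitri₄*.
*Omar₅*: the pronoun c-commands this R-expression → coindexation would violate Principle C on *Omar₅*.
*Ahmad₆*: the pronoun c-commands this R-expression → coindexation would violate Principle C on *Ahmad₆*.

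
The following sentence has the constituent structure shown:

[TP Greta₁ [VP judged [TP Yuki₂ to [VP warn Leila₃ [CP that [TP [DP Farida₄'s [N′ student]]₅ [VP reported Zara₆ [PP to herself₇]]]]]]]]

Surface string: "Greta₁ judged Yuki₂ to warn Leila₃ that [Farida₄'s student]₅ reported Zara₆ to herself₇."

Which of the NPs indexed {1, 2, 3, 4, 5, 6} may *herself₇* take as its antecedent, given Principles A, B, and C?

{5, 6}

*herself* is an anaphor, so Principle A applies: it must be bound in its binding domain.
Binding domain of *herself₇*: the embedded TP, whose subject is [Farida₄'s student]₅.
*Greta₁* c-commands the anaphor but is outside its binding domain → cannot satisfy Principle A.
*Yuki₂* c-commands the anaphor but is outside its binding domain → cannot satisfy Principle A.
*Leila₃* c-commands the anaphor but is outside its binding domain → cannot satisfy Principle A.
*Farida₄* does not c-command the anaphor → cannot bind it.
*[Farida₄'s student]₅* c-commands the anaphor within its binding domain → licit binder.
*Zara₆* c-commands the anaphor within its binding domain → licit binder.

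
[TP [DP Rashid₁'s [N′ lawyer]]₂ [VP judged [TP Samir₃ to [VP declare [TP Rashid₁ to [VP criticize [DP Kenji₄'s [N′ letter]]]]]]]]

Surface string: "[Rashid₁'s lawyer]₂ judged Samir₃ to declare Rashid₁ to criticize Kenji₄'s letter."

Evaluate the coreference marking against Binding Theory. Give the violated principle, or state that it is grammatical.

The two coindexed NPs are *Rashid₁* and *Rashid₁*.
*Rashid₁* is an R-expression; no coindexed NP c-commands it, so Principle C holds.
*Rashid₁* is an R-expression; *Rashid₁* does not c-command it, and no other NP shares its index, so Principle C is satisfied.
All principles are respected.

grammatical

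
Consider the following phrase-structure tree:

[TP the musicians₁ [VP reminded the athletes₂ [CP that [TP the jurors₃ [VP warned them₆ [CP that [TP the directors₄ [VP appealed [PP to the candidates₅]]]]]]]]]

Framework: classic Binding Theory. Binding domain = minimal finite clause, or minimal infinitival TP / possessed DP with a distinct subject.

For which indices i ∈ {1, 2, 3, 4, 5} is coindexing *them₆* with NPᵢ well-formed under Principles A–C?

{1, 2}

*them* is a pronoun, so Principle B applies: it must be free in its binding domain.
Binding domain of *them₆*: the embedded TP, whose subject is the jurors₃.
*the musicians₁* c-commands the pronoun but from outside its binding domain, and is not c-commanded by it → coindexation permitted.
*the athletes₂* c-commands the pronoun but from outside its binding domain, and is not c-commanded by it → coindexation permitted.
*the jurors₃* c-commands the pronoun within its binding domain → coindexation would violate Principle B.
*the directors₄*: the pronoun c-commands this R-expression → coindexation would violate Principle C on *the directors₄*.
*the candidates₅*: the pronoun c-commands this R-expression → coindexation would violate Principle C on *the candidates₅*.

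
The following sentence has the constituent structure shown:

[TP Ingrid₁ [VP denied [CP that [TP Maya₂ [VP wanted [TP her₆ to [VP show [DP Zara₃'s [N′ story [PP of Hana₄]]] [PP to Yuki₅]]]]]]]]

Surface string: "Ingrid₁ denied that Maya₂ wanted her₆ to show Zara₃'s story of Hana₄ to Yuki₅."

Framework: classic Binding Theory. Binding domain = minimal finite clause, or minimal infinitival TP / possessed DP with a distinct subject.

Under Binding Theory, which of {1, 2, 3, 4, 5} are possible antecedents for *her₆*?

*her* is a pronoun, so Principle B applies: it must be free in its binding domain.
Binding domain of *her₆*: the embedded TP, whose subject is Maya₂.
*Ingrid₁* c-commands the pronoun but from outside its binding domain, and is not c-commanded by it → coindexation permitted.
*Maya₂* c-commands the pronoun within its binding domain → coindexation would violate Principle B.
*Zara₃*: the pronoun c-commands this R-expression → coindexation would violate Principle C on *Zara₃*.
*Hana₄*: the pronoun c-commands this R-expression → coindexation would violate Principle C on *Hana₄*.
*Yuki₅*: the pronoun c-commands this R-expression → coindexation would violate Principle C on *Yuki₅*.

{1}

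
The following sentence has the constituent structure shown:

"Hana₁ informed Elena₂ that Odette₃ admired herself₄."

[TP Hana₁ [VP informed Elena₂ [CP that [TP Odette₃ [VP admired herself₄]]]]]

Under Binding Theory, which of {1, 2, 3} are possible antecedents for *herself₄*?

*herself* is an anaphor, so Principle A applies: it must be bound in its binding domain.
Binding domain of *herself₄*: the embedded TP, whose subject is Odette₃.
*Hana₁* c-commands the anaphor but is outside its binding domain → cannot satisfy Principle A.
*Elena₂* c-commands the anaphor but is outside its binding domain → cannot satisfy Principle A.
*Odette₃* c-commands the anaphor within its binding domain → licit binder.

{3}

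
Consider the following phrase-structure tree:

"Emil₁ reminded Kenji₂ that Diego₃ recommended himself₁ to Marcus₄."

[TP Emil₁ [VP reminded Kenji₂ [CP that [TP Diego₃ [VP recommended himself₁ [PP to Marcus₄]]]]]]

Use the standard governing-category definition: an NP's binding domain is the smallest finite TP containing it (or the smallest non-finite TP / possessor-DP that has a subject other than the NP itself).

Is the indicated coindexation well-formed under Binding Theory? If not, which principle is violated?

The two coindexed NPs are *Emil₁* and *himself₁*.
*himself₁* is an anaphor. Principle A requires it to be bound within its binding domain — the embedded TP, whose subject is Diego₃.
Within that domain it is c-commanded by *Diego₃*, which does not share its index.
*Emil₁* does c-command the anaphor, but from outside its binding domain.
The anaphor is unbound in its domain → Principle A violation.

Principle A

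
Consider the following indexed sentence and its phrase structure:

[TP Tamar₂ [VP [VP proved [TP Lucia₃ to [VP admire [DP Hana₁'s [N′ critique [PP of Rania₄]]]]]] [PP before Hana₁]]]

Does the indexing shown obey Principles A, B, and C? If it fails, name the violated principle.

grammatical

The two coindexed NPs are *Hana₁* and *Hana₁*.
*Hana₁* is an R-expression; no coindexed NP c-commands it, so Principle C holds.
*Hana₁* is an R-expression; *Hana₁* does not c-command it, and no other NP shares its index, so Principle C is satisfied.
All principles are respected.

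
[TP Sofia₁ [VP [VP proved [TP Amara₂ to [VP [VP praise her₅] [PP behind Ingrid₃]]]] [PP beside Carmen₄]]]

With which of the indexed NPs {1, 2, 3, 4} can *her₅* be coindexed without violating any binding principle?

*her* is a pronoun, so Principle B applies: it must be free in its binding domain.
Binding domain of *her₅*: the embedded TP, whose subject is Amara₂.
*Sofia₁* c-commands the pronoun but from outside its binding domain, and is not c-commanded by it → coindexation permitted.
*Amara₂* c-commands the pronoun within its binding domain → coindexation would violate Principle B.
*Ingrid₃* and the pronoun do not c-command one another → neither Principle B nor Principle C is at stake; coindexation permitted.
*Carmen₄* and the pronoun do not c-command one another → neither Principle B nor Principle C is at stake; coindexation permitted.

{1, 3, 4}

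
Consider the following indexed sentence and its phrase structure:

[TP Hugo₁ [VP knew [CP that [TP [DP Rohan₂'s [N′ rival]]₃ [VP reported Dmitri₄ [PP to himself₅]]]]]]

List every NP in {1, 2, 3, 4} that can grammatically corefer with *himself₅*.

{3, 4}

*himself* is an anaphor, so Principle A applies: it must be bound in its binding domain.
Binding domain of *himself₅*: the embedded TP, whose subject is [Rohan₂'s rival]₃.
*Hugo₁* c-commands the anaphor but is outside its binding domain → cannot satisfy Principle A.
*Rohan₂* does not c-command the anaphor → cannot bind it.
*[Rohan₂'s rival]₃* c-commands the anaphor within its binding domain → licit binder.
*Dmitri₄* c-commands the anaphor within its binding domain → licit binder.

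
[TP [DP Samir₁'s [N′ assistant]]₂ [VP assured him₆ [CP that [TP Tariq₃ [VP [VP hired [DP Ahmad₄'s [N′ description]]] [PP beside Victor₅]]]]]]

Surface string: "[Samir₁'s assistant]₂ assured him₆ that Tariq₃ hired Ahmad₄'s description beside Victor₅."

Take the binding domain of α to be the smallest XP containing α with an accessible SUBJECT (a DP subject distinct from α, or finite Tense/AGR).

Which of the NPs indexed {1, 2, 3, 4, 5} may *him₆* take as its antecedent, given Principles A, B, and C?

*him* is a pronoun, so Principle B applies: it must be free in its binding domain.
Binding domain of *him₆*: the matrix TP, whose subject is [Samir₁'s assistant]₂.
*Samir₁* and the pronoun do not c-command one another → neither Principle B nor Principle C is at stake; coindexation permitted.
*[Samir₁'s assistant]₂* c-commands the pronoun within its binding domain → coindexation would violate Principle B.
*Tariq₃*: the pronoun c-commands this R-expression → coindexation would violate Principle C on *Tariq₃*.
*Ahmad₄*: the pronoun c-commands this R-expression → coindexation would violate Principle C on *Ahmad₄*.
*Victor₅*: the pronoun c-commands this R-expression → coindexation would violate Principle C on *Victor₅*.

{1}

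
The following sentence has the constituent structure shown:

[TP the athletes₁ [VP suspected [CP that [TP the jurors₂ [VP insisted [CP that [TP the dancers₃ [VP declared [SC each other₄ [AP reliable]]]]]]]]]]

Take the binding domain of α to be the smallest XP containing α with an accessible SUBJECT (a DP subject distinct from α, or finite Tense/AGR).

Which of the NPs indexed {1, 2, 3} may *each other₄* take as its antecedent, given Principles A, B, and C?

{3}

*each other* is an anaphor, so Principle A applies: it must be bound in its binding domain.
Binding domain of *each other₄*: the embedded TP, whose subject is the dancers₃.
*the athletes₁* c-commands the anaphor but is outside its binding domain → cannot satisfy Principle A.
*the jurors₂* c-commands the anaphor but is outside its binding domain → cannot satisfy Principle A.
*the dancers₃* c-commands the anaphor within its binding domain → licit binder.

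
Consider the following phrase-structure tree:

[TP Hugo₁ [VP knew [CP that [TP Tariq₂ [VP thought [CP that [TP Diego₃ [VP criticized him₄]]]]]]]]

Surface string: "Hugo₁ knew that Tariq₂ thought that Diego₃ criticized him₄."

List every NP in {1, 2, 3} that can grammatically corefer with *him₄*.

{1, 2}

*him* is a pronoun, so Principle B applies: it must be free in its binding domain.
Binding domain of *him₄*: the embedded TP, whose subject is Diego₃.
*Hugo₁* c-commands the pronoun but from outside its binding domain, and is not c-commanded by it → coindexation permitted.
*Tariq₂* c-commands the pronoun but from outside its binding domain, and is not c-commanded by it → coindexation permitted.
*Diego₃* c-commands the pronoun within its binding domain → coindexation would violate Principle B.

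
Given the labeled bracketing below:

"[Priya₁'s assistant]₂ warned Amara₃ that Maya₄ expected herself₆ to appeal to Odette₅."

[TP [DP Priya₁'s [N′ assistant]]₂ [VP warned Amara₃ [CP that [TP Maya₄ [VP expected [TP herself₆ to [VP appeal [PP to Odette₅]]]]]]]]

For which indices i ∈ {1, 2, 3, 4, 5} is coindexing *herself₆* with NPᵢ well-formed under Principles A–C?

*herself* is an anaphor, so Principle A applies: it must be bound in its binding domain.
Binding domain of *herself₆*: the embedded TP, whose subject is Maya₄.
*Priya₁* does not c-command the anaphor → cannot bind it.
*[Priya₁'s assistant]₂* c-commands the anaphor but is outside its binding domain → cannot satisfy Principle A.
*Amara₃* c-commands the anaphor but is outside its binding domain → cannot satisfy Principle A.
*Maya₄* c-commands the anaphor within its binding domain → licit binder.
*Odette₅* does not c-command the anaphor → cannot bind it.

{4}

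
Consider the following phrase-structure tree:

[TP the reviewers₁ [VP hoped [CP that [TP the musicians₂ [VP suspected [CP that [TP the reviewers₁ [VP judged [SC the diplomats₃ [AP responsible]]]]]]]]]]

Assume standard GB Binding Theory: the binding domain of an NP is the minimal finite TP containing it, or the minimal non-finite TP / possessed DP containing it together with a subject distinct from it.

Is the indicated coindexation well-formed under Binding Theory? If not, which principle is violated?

The two coindexed NPs are *the reviewers₁* (the lower occurrence) and *the reviewers₁* (the higher occurrence).
*the reviewers₁* (the lower occurrence) is an R-expression. Principle C requires it to be free everywhere.
*the reviewers₁* (the higher occurrence) c-commands it and carries the same index.
The R-expression is bound → Principle C violation.

Principle C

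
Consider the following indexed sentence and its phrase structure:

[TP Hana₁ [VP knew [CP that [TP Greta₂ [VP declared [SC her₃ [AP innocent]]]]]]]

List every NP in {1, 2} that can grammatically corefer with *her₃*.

{1}

*her* is a pronoun, so Principle B applies: it must be free in its binding domain.
Binding domain of *her₃*: the embedded TP, whose subject is Greta₂.
*Hana₁* c-commands the pronoun but from outside its binding domain, and is not c-commanded by it → coindexation permitted.
*Greta₂* c-commands the pronoun within its binding domain → coindexation would violate Principle B.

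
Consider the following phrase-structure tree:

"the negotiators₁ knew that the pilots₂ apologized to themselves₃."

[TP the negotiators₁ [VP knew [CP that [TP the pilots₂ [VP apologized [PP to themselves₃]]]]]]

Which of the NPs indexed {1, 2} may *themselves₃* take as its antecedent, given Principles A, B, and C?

*themselves* is an anaphor, so Principle A applies: it must be bound in its binding domain.
Binding domain of *themselves₃*: the embedded TP, whose subject is the pilots₂.
*the negotiators₁* c-commands the anaphor but is outside its binding domain → cannot satisfy Principle A.
*the pilots₂* c-commands the anaphor within its binding domain → licit binder.

{2}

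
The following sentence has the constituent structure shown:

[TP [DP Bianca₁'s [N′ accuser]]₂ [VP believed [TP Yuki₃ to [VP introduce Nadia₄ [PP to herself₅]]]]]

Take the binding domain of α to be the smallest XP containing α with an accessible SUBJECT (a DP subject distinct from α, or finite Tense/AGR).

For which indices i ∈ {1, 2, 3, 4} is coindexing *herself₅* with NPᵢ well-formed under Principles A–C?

*herself* is an anaphor, so Principle A applies: it must be bound in its binding domain.
Binding domain of *herself₅*: the embedded TP, whose subject is Yuki₃.
*Bianca₁* does not c-command the anaphor → cannot bind it.
*[Bianca₁'s accuser]₂* c-commands the anaphor but is outside its binding domain → cannot satisfy Principle A.
*Yuki₃* c-commands the anaphor within its binding domain → licit binder.
*Nadia₄* c-commands the anaphor within its binding domain → licit binder.

{3, 4}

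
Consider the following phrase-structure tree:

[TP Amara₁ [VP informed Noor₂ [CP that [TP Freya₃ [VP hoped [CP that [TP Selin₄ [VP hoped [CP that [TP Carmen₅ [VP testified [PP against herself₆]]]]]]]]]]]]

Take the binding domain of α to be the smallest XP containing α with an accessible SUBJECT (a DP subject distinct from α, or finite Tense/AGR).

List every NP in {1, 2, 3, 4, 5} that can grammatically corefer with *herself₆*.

*herself* is an anaphor, so Principle A applies: it must be bound in its binding domain.
Binding domain of *herself₆*: the embedded TP, whose subject is Carmen₅.
*Amara₁* c-commands the anaphor but is outside its binding domain → cannot satisfy Principle A.
*Noor₂* c-commands the anaphor but is outside its binding domain → cannot satisfy Principle A.
*Freya₃* c-commands the anaphor but is outside its binding domain → cannot satisfy Principle A.
*Selin₄* c-commands the anaphor but is outside its binding domain → cannot satisfy Principle A.
*Carmen₅* c-commands the anaphor within its binding domain → licit binder.

{5}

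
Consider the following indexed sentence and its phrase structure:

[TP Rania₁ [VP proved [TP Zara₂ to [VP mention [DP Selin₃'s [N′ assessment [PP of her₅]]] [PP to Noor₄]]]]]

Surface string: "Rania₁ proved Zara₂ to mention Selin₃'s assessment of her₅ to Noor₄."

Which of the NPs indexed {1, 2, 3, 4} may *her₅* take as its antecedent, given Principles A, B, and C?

{1, 2, 4}

*her* is a pronoun, so Principle B applies: it must be free in its binding domain.
Binding domain of *her₅*: the possessed DP, whose subject is Selin₃.
*Rania₁* c-commands the pronoun but from outside its binding domain, and is not c-commanded by it → coindexation permitted.
*Zara₂* c-commands the pronoun but from outside its binding domain, and is not c-commanded by it → coindexation permitted.
*Selin₃* c-commands the pronoun within its binding domain → coindexation would violate Principle B.
*Noor₄* and the pronoun do not c-command one another → neither Principle B nor Principle C is at stake; coindexation permitted.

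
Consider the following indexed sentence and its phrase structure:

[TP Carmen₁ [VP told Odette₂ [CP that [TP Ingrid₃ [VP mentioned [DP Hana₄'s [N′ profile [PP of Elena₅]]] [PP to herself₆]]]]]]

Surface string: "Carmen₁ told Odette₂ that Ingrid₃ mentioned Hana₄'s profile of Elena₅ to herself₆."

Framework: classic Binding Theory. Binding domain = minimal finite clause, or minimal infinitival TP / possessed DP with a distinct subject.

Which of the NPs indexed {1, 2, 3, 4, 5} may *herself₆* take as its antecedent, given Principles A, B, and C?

{3}

*herself* is an anaphor, so Principle A applies: it must be bound in its binding domain.
Binding domain of *herself₆*: the embedded TP, whose subject is Ingrid₃.
*Carmen₁* c-commands the anaphor but is outside its binding domain → cannot satisfy Principle A.
*Odette₂* c-commands the anaphor but is outside its binding domain → cannot satisfy Principle A.
*Ingrid₃* c-commands the anaphor within its binding domain → licit binder.
*Hana₄* does not c-command the anaphor → cannot bind it.
*Elena₅* does not c-command the anaphor → cannot bind it.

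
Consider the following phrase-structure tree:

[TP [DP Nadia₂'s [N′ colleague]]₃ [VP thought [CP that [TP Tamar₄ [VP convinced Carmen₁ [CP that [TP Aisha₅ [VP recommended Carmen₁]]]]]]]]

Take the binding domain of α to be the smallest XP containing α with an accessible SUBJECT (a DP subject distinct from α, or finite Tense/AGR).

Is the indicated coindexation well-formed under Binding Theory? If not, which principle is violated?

Principle C

The two coindexed NPs are *Carmen₁* (the lower occurrence) and *Carmen₁* (the higher occurrence).
*Carmen₁* (the lower occurrence) is an R-expression. Principle C requires it to be free everywhere.
*Carmen₁* (the higher occurrence) c-commands it and carries the same index.
The R-expression is bound → Principle C violation.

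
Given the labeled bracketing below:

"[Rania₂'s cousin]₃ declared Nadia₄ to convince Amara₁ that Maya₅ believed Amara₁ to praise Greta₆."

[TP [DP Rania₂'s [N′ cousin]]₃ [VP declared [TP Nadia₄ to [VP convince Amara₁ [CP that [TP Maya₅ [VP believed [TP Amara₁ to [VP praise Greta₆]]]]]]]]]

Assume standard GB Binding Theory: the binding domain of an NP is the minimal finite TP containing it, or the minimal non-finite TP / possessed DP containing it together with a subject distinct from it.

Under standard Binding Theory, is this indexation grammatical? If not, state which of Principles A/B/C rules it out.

Principle C

The two coindexed NPs are *Amara₁* (the lower occurrence) and *Amara₁* (the higher occurrence).
*Amara₁* (the lower occurrence) is an R-expression. Principle C requires it to be free everywhere.
*Amara₁* (the higher occurrence) c-commands it and carries the same index.
The R-expression is bound → Principle C violation.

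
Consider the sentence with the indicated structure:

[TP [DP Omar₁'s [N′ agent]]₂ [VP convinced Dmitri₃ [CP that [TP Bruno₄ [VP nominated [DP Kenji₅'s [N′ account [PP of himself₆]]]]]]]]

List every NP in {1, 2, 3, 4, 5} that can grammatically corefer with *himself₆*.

*himself* is an anaphor, so Principle A applies: it must be bound in its binding domain.
Binding domain of *himself₆*: the possessed DP, whose subject is Kenji₅.
*Omar₁* does not c-command the anaphor → cannot bind it.
*[Omar₁'s agent]₂* c-commands the anaphor but is outside its binding domain → cannot satisfy Principle A.
*Dmitri₃* c-commands the anaphor but is outside its binding domain → cannot satisfy Principle A.
*Bruno₄* c-commands the anaphor but is outside its binding domain → cannot satisfy Principle A.
*Kenji₅* c-commands the anaphor within its binding domain → licit binder.

{5}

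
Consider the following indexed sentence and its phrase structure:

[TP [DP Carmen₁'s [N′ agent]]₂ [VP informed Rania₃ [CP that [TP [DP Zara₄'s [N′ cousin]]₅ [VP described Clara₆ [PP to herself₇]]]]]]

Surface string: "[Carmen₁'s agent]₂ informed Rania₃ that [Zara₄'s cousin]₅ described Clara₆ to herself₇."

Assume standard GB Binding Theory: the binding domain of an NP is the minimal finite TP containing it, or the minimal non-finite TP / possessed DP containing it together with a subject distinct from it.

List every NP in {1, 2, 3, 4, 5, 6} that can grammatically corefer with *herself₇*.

{5, 6}

*herself* is an anaphor, so Principle A applies: it must be bound in its binding domain.
Binding domain of *herself₇*: the embedded TP, whose subject is [Zara₄'s cousin]₅.
*Carmen₁* does not c-command the anaphor → cannot bind it.
*[Carmen₁'s agent]₂* c-commands the anaphor but is outside its binding domain → cannot satisfy Principle A.
*Rania₃* c-commands the anaphor but is outside its binding domain → cannot satisfy Principle A.
*Zara₄* does not c-command the anaphor → cannot bind it.
*[Zara₄'s cousin]₅* c-commands the anaphor within its binding domain → licit binder.
*Clara₆* c-commands the anaphor within its binding domain → licit binder.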